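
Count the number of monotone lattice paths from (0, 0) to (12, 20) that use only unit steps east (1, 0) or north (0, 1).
Number of paths = 225792840

A monotone lattice path from (0, 0) to (12, 20) consists of 12 east steps and 20 north steps in some order, so it is determined by which 12 of the 32 steps are east. The count is C(32, 12) = 225792840.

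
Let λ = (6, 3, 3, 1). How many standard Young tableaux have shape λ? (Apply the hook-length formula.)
# SYT of shape (6, 3, 3, 1) = 11440

Hook-length formula: f^λ = n! / Π hook(c), product over all cells c of the Young diagram. For λ = (6, 3, 3, 1), n = 13 boxes. Hook lengths by row (left-to-right, top-to-bottom): [9, 7, 6, 3, 2, 1]; [5, 3, 2]; [4, 2, 1]; [1]. Product of hooks = 544320. So f^λ = 13! / 544320 = 6227020800 / 544320 = 11440.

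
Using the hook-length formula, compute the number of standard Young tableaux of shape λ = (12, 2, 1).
# SYT of shape (12, 2, 1) = 715

Hook-length formula: f^λ = n! / Π hook(c), product over all cells c of the Young diagram. For λ = (12, 2, 1), n = 15 boxes. Hook lengths by row (left-to-right, top-to-bottom): [14, 12, 10, 9, 8, 7, 6, 5, 4, 3, 2, 1]; [3, 1]; [1]. Product of hooks = 1828915200. So f^λ = 15! / 1828915200 = 1307674368000 / 1828915200 = 715.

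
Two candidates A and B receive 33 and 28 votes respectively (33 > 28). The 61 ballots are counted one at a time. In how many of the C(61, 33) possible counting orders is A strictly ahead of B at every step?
Strict-lead orderings = 15715143261459775

Total orderings of the 61 votes with 33 for A: C(61, 33) = 191724747789809255. By the Bertrand ballot formula (Cycle Lemma / reflection principle), the number of orderings in which A is strictly ahead of B throughout is (p − q)/(p + q) · C(p + q, p) = (33 − 28)/(33 + 28) · 191724747789809255 = 15715143261459775.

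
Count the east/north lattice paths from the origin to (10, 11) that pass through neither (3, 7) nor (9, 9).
Number of paths = 177336

Inclusion–exclusion. Total paths: C(21, 10) = 352716. Through P₁: C(10, 3)·C(11, 7) = 39600. Through P₂: C(18, 9)·C(3, 1) = 145860. Since P₁ is strictly southwest of P₂, a monotone path through both must visit P₁ then P₂; paths through both = C(10, 3)·C(8, 6)·C(3, 1) = 10080. Avoid both = 352716 − 39600 − 145860 + 10080 = 177336.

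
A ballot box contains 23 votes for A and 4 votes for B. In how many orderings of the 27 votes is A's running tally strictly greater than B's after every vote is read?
Strict-lead orderings = 12350

Total orderings of the 27 votes with 23 for A: C(27, 23) = 17550. By the Bertrand ballot formula (Cycle Lemma / reflection principle), the number of orderings in which A is strictly ahead of B throughout is (p − q)/(p + q) · C(p + q, p) = (23 − 4)/(23 + 4) · 17550 = 12350.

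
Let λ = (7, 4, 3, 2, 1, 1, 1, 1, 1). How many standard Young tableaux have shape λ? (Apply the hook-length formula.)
# SYT of shape (7, 4, 3, 2, 1, 1, 1, 1, 1) = 481574912

Hook-length formula: f^λ = n! / Π hook(c), product over all cells c of the Young diagram. For λ = (7, 4, 3, 2, 1, 1, 1, 1, 1), n = 21 boxes. Hook lengths by row (left-to-right, top-to-bottom): [15, 9, 7, 5, 3, 2, 1]; [11, 5, 3, 1]; [9, 3, 1]; [7, 1]; [5]; [4]; [3]; [2]; [1]. Product of hooks = 106091370000. So f^λ = 21! / 106091370000 = 51090942171709440000 / 106091370000 = 481574912.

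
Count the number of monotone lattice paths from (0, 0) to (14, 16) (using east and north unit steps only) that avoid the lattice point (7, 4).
Number of paths = 128794635

Total paths from (0, 0) to (14, 16): C(30, 14) = 145422675. Paths through (7, 4): (paths (0, 0) → (7, 4)) × (paths (7, 4) → (14, 16)) = C(11, 7) · C(19, 7) = 330 · 50388 = 16628040. Avoidance count = 145422675 − 16628040 = 128794635.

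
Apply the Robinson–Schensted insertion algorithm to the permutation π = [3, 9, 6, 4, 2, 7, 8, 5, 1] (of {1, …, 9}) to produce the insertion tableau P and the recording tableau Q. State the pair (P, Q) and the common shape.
P = [1, 4, 5, 8] / [2, 7] / [3] / [6] / [9];  Q = [1, 2, 6, 7] / [3, 8] / [4] / [5] / [9];  common shape = (4, 2, 1, 1, 1)

Row-insert the values π_1, π_2, … into P one at a time, bumping the leftmost entry strictly greater than the inserted value down to the next row. The recording tableau Q records, in position (i, j), the step at which that cell was added to P.
  Insert 3 (step 1): P = [3];  Q = [1]
  Insert 9 (step 2): P = [3, 9];  Q = [1, 2]
  Insert 6 (step 3): P = [3, 6] / [9];  Q = [1, 2] / [3]
  Insert 4 (step 4): P = [3, 4] / [6] / [9];  Q = [1, 2] / [3] / [4]
  Insert 2 (step 5): P = [2, 4] / [3] / [6] / [9];  Q = [1, 2] / [3] / [4] / [5]
  Insert 7 (step 6): P = [2, 4, 7] / [3] / [6] / [9];  Q = [1, 2, 6] / [3] / [4] / [5]
  Insert 8 (step 7): P = [2, 4, 7, 8] / [3] / [6] / [9];  Q = [1, 2, 6, 7] / [3] / [4] / [5]
  Insert 5 (step 8): P = [2, 4, 5, 8] / [3, 7] / [6] / [9];  Q = [1, 2, 6, 7] / [3, 8] / [4] / [5]
  Insert 1 (step 9): P = [1, 4, 5, 8] / [2, 7] / [3] / [6] / [9];  Q = [1, 2, 6, 7] / [3, 8] / [4] / [5] / [9]
Final shape: (4, 2, 1, 1, 1).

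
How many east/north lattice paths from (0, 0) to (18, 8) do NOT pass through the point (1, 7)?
Number of paths = 1562131

Total paths from (0, 0) to (18, 8): C(26, 18) = 1562275. Paths through (1, 7): (paths (0, 0) → (1, 7)) × (paths (1, 7) → (18, 8)) = C(8, 1) · C(18, 17) = 8 · 18 = 144. Avoidance count = 1562275 − 144 = 1562131.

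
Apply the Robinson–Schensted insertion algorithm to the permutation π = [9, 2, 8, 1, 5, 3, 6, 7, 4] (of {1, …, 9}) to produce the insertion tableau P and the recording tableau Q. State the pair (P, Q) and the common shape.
P = [1, 3, 4, 7] / [2, 5, 6] / [8] / [9];  Q = [1, 3, 7, 8] / [2, 5, 9] / [4] / [6];  common shape = (4, 3, 1, 1)

Row-insert the values π_1, π_2, … into P one at a time, bumping the leftmost entry strictly greater than the inserted value down to the next row. The recording tableau Q records, in position (i, j), the step at which that cell was added to P.
  Insert 9 (step 1): P = [9];  Q = [1]
  Insert 2 (step 2): P = [2] / [9];  Q = [1] / [2]
  Insert 8 (step 3): P = [2, 8] / [9];  Q = [1, 3] / [2]
  Insert 1 (step 4): P = [1, 8] / [2] / [9];  Q = [1, 3] / [2] / [4]
  Insert 5 (step 5): P = [1, 5] / [2, 8] / [9];  Q = [1, 3] / [2, 5] / [4]
  Insert 3 (step 6): P = [1, 3] / [2, 5] / [8] / [9];  Q = [1, 3] / [2, 5] / [4] / [6]
  Insert 6 (step 7): P = [1, 3, 6] / [2, 5] / [8] / [9];  Q = [1, 3, 7] / [2, 5] / [4] / [6]
  Insert 7 (step 8): P = [1, 3, 6, 7] / [2, 5] / [8] / [9];  Q = [1, 3, 7, 8] / [2, 5] / [4] / [6]
  Insert 4 (step 9): P = [1, 3, 4, 7] / [2, 5, 6] / [8] / [9];  Q = [1, 3, 7, 8] / [2, 5, 9] / [4] / [6]
Final shape: (4, 3, 1, 1).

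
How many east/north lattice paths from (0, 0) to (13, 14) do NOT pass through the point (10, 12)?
Number of paths = 13591840

Total paths from (0, 0) to (13, 14): C(27, 13) = 20058300. Paths through (10, 12): (paths (0, 0) → (10, 12)) × (paths (10, 12) → (13, 14)) = C(22, 10) · C(5, 3) = 646646 · 10 = 6466460. Avoidance count = 20058300 − 6466460 = 13591840.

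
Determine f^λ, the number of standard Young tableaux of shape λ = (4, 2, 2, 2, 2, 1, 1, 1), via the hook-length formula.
# SYT of shape (4, 2, 2, 2, 2, 1, 1, 1) = 35100

Hook-length formula: f^λ = n! / Π hook(c), product over all cells c of the Young diagram. For λ = (4, 2, 2, 2, 2, 1, 1, 1), n = 15 boxes. Hook lengths by row (left-to-right, top-to-bottom): [11, 7, 2, 1]; [8, 4]; [7, 3]; [6, 2]; [5, 1]; [3]; [2]; [1]. Product of hooks = 37255680. So f^λ = 15! / 37255680 = 1307674368000 / 37255680 = 35100.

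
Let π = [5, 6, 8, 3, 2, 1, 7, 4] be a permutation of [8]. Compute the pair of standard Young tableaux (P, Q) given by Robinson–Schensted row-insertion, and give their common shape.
P = [1, 4, 7] / [2, 6] / [3, 8] / [5];  Q = [1, 2, 3] / [4, 7] / [5, 8] / [6];  common shape = (3, 2, 2, 1)

Row-insert the values π_1, π_2, … into P one at a time, bumping the leftmost entry strictly greater than the inserted value down to the next row. The recording tableau Q records, in position (i, j), the step at which that cell was added to P.
  Insert 5 (step 1): P = [5];  Q = [1]
  Insert 6 (step 2): P = [5, 6];  Q = [1, 2]
  Insert 8 (step 3): P = [5, 6, 8];  Q = [1, 2, 3]
  Insert 3 (step 4): P = [3, 6, 8] / [5];  Q = [1, 2, 3] / [4]
  Insert 2 (step 5): P = [2, 6, 8] / [3] / [5];  Q = [1, 2, 3] / [4] / [5]
  Insert 1 (step 6): P = [1, 6, 8] / [2] / [3] / [5];  Q = [1, 2, 3] / [4] / [5] / [6]
  Insert 7 (step 7): P = [1, 6, 7] / [2, 8] / [3] / [5];  Q = [1, 2, 3] / [4, 7] / [5] / [6]
  Insert 4 (step 8): P = [1, 4, 7] / [2, 6] / [3, 8] / [5];  Q = [1, 2, 3] / [4, 7] / [5, 8] / [6]
Final shape: (3, 2, 2, 1).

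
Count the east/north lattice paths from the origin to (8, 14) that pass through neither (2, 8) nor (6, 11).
Number of paths = 170180

Inclusion–exclusion. Total paths: C(22, 8) = 319770. Through P₁: C(10, 2)·C(12, 6) = 41580. Through P₂: C(17, 6)·C(5, 2) = 123760. Since P₁ is strictly southwest of P₂, a monotone path through both must visit P₁ then P₂; paths through both = C(10, 2)·C(7, 4)·C(5, 2) = 15750. Avoid both = 319770 − 41580 − 123760 + 15750 = 170180.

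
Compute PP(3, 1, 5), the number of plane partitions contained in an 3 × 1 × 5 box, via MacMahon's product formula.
PP(3, 1, 5) = 56

Evaluate the triple product over i = 1..3, j = 1..1, k = 1..5. The factors are (2/1) · (3/2) · (4/3) · (5/4) · (6/5) · (3/2) · (4/3) · (5/4) · … (15 factors total). The numerators and denominators telescope so the product is an integer; carrying out the multiplication exactly gives PP(3, 1, 5) = 56.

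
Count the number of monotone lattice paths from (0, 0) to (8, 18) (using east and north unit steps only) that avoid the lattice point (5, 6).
Number of paths = 1352065

Total paths from (0, 0) to (8, 18): C(26, 8) = 1562275. Paths through (5, 6): (paths (0, 0) → (5, 6)) × (paths (5, 6) → (8, 18)) = C(11, 5) · C(15, 3) = 462 · 455 = 210210. Avoidance count = 1562275 − 210210 = 1352065.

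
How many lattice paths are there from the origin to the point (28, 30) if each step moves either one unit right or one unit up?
Number of paths = 29065024282889672

A monotone lattice path from (0, 0) to (28, 30) consists of 28 east steps and 30 north steps in some order, so it is determined by which 28 of the 58 steps are east. The count is C(58, 28) = 29065024282889672.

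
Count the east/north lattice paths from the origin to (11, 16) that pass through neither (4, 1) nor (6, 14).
Number of paths = 11382240

Inclusion–exclusion. Total paths: C(27, 11) = 13037895. Through P₁: C(5, 4)·C(22, 7) = 852720. Through P₂: C(20, 6)·C(7, 5) = 813960. Since P₁ is strictly southwest of P₂, a monotone path through both must visit P₁ then P₂; paths through both = C(5, 4)·C(15, 2)·C(7, 5) = 11025. Avoid both = 13037895 − 852720 − 813960 + 11025 = 11382240.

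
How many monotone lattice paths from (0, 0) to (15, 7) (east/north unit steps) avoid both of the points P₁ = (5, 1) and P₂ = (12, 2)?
Number of paths = 120088

Inclusion–exclusion. Total paths: C(22, 15) = 170544. Through P₁: C(6, 5)·C(16, 10) = 48048. Through P₂: C(14, 12)·C(8, 3) = 5096. Since P₁ is strictly southwest of P₂, a monotone path through both must visit P₁ then P₂; paths through both = C(6, 5)·C(8, 7)·C(8, 3) = 2688. Avoid both = 170544 − 48048 − 5096 + 2688 = 120088.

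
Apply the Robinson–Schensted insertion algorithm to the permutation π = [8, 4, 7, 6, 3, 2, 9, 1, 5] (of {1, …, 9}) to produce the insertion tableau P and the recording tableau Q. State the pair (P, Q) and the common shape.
P = [1, 5, 9] / [2, 6] / [3] / [4] / [7] / [8];  Q = [1, 3, 7] / [2, 9] / [4] / [5] / [6] / [8];  common shape = (3, 2, 1, 1, 1, 1)

Row-insert the values π_1, π_2, … into P one at a time, bumping the leftmost entry strictly greater than the inserted value down to the next row. The recording tableau Q records, in position (i, j), the step at which that cell was added to P.
  Insert 8 (step 1): P = [8];  Q = [1]
  Insert 4 (step 2): P = [4] / [8];  Q = [1] / [2]
  Insert 7 (step 3): P = [4, 7] / [8];  Q = [1, 3] / [2]
  Insert 6 (step 4): P = [4, 6] / [7] / [8];  Q = [1, 3] / [2] / [4]
  Insert 3 (step 5): P = [3, 6] / [4] / [7] / [8];  Q = [1, 3] / [2] / [4] / [5]
  Insert 2 (step 6): P = [2, 6] / [3] / [4] / [7] / [8];  Q = [1, 3] / [2] / [4] / [5] / [6]
  Insert 9 (step 7): P = [2, 6, 9] / [3] / [4] / [7] / [8];  Q = [1, 3, 7] / [2] / [4] / [5] / [6]
  Insert 1 (step 8): P = [1, 6, 9] / [2] / [3] / [4] / [7] / [8];  Q = [1, 3, 7] / [2] / [4] / [5] / [6] / [8]
  Insert 5 (step 9): P = [1, 5, 9] / [2, 6] / [3] / [4] / [7] / [8];  Q = [1, 3, 7] / [2, 9] / [4] / [5] / [6] / [8]
Final shape: (3, 2, 1, 1, 1, 1).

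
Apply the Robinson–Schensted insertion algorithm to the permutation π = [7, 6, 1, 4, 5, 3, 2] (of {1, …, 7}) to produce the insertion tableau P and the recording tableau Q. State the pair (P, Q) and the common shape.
P = [1, 2, 5] / [3] / [4] / [6] / [7];  Q = [1, 4, 5] / [2] / [3] / [6] / [7];  common shape = (3, 1, 1, 1, 1)

Row-insert the values π_1, π_2, … into P one at a time, bumping the leftmost entry strictly greater than the inserted value down to the next row. The recording tableau Q records, in position (i, j), the step at which that cell was added to P.
  Insert 7 (step 1): P = [7];  Q = [1]
  Insert 6 (step 2): P = [6] / [7];  Q = [1] / [2]
  Insert 1 (step 3): P = [1] / [6] / [7];  Q = [1] / [2] / [3]
  Insert 4 (step 4): P = [1, 4] / [6] / [7];  Q = [1, 4] / [2] / [3]
  Insert 5 (step 5): P = [1, 4, 5] / [6] / [7];  Q = [1, 4, 5] / [2] / [3]
  Insert 3 (step 6): P = [1, 3, 5] / [4] / [6] / [7];  Q = [1, 4, 5] / [2] / [3] / [6]
  Insert 2 (step 7): P = [1, 2, 5] / [3] / [4] / [6] / [7];  Q = [1, 4, 5] / [2] / [3] / [6] / [7]
Final shape: (3, 1, 1, 1, 1).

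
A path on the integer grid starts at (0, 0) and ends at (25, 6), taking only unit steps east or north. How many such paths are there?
Number of paths = 736281

A monotone lattice path from (0, 0) to (25, 6) consists of 25 east steps and 6 north steps in some order, so it is determined by which 25 of the 31 steps are east. The count is C(31, 25) = 736281.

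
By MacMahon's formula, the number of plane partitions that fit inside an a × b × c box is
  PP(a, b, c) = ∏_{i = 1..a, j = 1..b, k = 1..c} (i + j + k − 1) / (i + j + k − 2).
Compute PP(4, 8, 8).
PP(4, 8, 8) = 15484613937936

Evaluate the triple product over i = 1..4, j = 1..8, k = 1..8. The factors are (2/1) · (3/2) · (4/3) · (5/4) · (6/5) · (7/6) · (8/7) · (9/8) · … (256 factors total). The numerators and denominators telescope so the product is an integer; carrying out the multiplication exactly gives PP(4, 8, 8) = 15484613937936.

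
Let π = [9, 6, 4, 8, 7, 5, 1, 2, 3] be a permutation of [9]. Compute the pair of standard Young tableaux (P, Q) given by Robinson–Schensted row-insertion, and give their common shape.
P = [1, 2, 3] / [4, 5] / [6, 7] / [8] / [9];  Q = [1, 4, 9] / [2, 5] / [3, 8] / [6] / [7];  common shape = (3, 2, 2, 1, 1)

Row-insert the values π_1, π_2, … into P one at a time, bumping the leftmost entry strictly greater than the inserted value down to the next row. The recording tableau Q records, in position (i, j), the step at which that cell was added to P.
  Insert 9 (step 1): P = [9];  Q = [1]
  Insert 6 (step 2): P = [6] / [9];  Q = [1] / [2]
  Insert 4 (step 3): P = [4] / [6] / [9];  Q = [1] / [2] / [3]
  Insert 8 (step 4): P = [4, 8] / [6] / [9];  Q = [1, 4] / [2] / [3]
  Insert 7 (step 5): P = [4, 7] / [6, 8] / [9];  Q = [1, 4] / [2, 5] / [3]
  Insert 5 (step 6): P = [4, 5] / [6, 7] / [8] / [9];  Q = [1, 4] / [2, 5] / [3] / [6]
  Insert 1 (step 7): P = [1, 5] / [4, 7] / [6] / [8] / [9];  Q = [1, 4] / [2, 5] / [3] / [6] / [7]
  Insert 2 (step 8): P = [1, 2] / [4, 5] / [6, 7] / [8] / [9];  Q = [1, 4] / [2, 5] / [3, 8] / [6] / [7]
  Insert 3 (step 9): P = [1, 2, 3] / [4, 5] / [6, 7] / [8] / [9];  Q = [1, 4, 9] / [2, 5] / [3, 8] / [6] / [7]
Final shape: (3, 2, 2, 1, 1).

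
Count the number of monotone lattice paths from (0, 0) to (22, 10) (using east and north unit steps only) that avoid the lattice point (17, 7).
Number of paths = 45130416

Total paths from (0, 0) to (22, 10): C(32, 22) = 64512240. Paths through (17, 7): (paths (0, 0) → (17, 7)) × (paths (17, 7) → (22, 10)) = C(24, 17) · C(8, 5) = 346104 · 56 = 19381824. Avoidance count = 64512240 − 19381824 = 45130416.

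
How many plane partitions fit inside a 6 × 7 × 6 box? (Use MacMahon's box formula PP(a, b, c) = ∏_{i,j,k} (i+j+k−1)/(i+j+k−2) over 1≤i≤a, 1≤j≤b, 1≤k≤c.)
PP(6, 7, 6) = 29706808370096

Evaluate the triple product over i = 1..6, j = 1..7, k = 1..6. The factors are (2/1) · (3/2) · (4/3) · (5/4) · (6/5) · (7/6) · (3/2) · (4/3) · … (252 factors total). The numerators and denominators telescope so the product is an integer; carrying out the multiplication exactly gives PP(6, 7, 6) = 29706808370096.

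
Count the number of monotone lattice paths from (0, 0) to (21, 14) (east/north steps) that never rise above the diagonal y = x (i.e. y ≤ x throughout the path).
Number of paths = 843621600

By the reflection principle (André's argument), the number of monotone paths to (21, 14) with n ≤ m that never go above y = x is C(35, 21) − C(35, 22) = 2319959400 − 1476337800 = 843621600.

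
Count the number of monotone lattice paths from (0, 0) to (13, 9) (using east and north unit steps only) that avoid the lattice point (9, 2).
Number of paths = 479270

Total paths from (0, 0) to (13, 9): C(22, 13) = 497420. Paths through (9, 2): (paths (0, 0) → (9, 2)) × (paths (9, 2) → (13, 9)) = C(11, 9) · C(11, 4) = 55 · 330 = 18150. Avoidance count = 497420 − 18150 = 479270.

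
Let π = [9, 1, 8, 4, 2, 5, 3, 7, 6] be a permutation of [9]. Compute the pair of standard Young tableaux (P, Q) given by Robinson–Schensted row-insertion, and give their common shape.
P = [1, 2, 3, 6] / [4, 5, 7] / [8] / [9];  Q = [1, 3, 6, 8] / [2, 7, 9] / [4] / [5];  common shape = (4, 3, 1, 1)

Row-insert the values π_1, π_2, … into P one at a time, bumping the leftmost entry strictly greater than the inserted value down to the next row. The recording tableau Q records, in position (i, j), the step at which that cell was added to P.
  Insert 9 (step 1): P = [9];  Q = [1]
  Insert 1 (step 2): P = [1] / [9];  Q = [1] / [2]
  Insert 8 (step 3): P = [1, 8] / [9];  Q = [1, 3] / [2]
  Insert 4 (step 4): P = [1, 4] / [8] / [9];  Q = [1, 3] / [2] / [4]
  Insert 2 (step 5): P = [1, 2] / [4] / [8] / [9];  Q = [1, 3] / [2] / [4] / [5]
  Insert 5 (step 6): P = [1, 2, 5] / [4] / [8] / [9];  Q = [1, 3, 6] / [2] / [4] / [5]
  Insert 3 (step 7): P = [1, 2, 3] / [4, 5] / [8] / [9];  Q = [1, 3, 6] / [2, 7] / [4] / [5]
  Insert 7 (step 8): P = [1, 2, 3, 7] / [4, 5] / [8] / [9];  Q = [1, 3, 6, 8] / [2, 7] / [4] / [5]
  Insert 6 (step 9): P = [1, 2, 3, 6] / [4, 5, 7] / [8] / [9];  Q = [1, 3, 6, 8] / [2, 7, 9] / [4] / [5]
Final shape: (4, 3, 1, 1).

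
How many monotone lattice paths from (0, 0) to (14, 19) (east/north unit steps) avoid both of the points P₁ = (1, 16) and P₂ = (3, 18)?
Number of paths = 818784944

Inclusion–exclusion. Total paths: C(33, 14) = 818809200. Through P₁: C(17, 1)·C(16, 13) = 9520. Through P₂: C(21, 3)·C(12, 11) = 15960. Since P₁ is strictly southwest of P₂, a monotone path through both must visit P₁ then P₂; paths through both = C(17, 1)·C(4, 2)·C(12, 11) = 1224. Avoid both = 818809200 − 9520 − 15960 + 1224 = 818784944.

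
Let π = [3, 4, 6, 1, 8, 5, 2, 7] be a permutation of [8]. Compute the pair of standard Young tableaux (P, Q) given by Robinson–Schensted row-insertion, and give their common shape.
P = [1, 2, 5, 7] / [3, 4, 8] / [6];  Q = [1, 2, 3, 5] / [4, 6, 8] / [7];  common shape = (4, 3, 1)

Row-insert the values π_1, π_2, … into P one at a time, bumping the leftmost entry strictly greater than the inserted value down to the next row. The recording tableau Q records, in position (i, j), the step at which that cell was added to P.
  Insert 3 (step 1): P = [3];  Q = [1]
  Insert 4 (step 2): P = [3, 4];  Q = [1, 2]
  Insert 6 (step 3): P = [3, 4, 6];  Q = [1, 2, 3]
  Insert 1 (step 4): P = [1, 4, 6] / [3];  Q = [1, 2, 3] / [4]
  Insert 8 (step 5): P = [1, 4, 6, 8] / [3];  Q = [1, 2, 3, 5] / [4]
  Insert 5 (step 6): P = [1, 4, 5, 8] / [3, 6];  Q = [1, 2, 3, 5] / [4, 6]
  Insert 2 (step 7): P = [1, 2, 5, 8] / [3, 4] / [6];  Q = [1, 2, 3, 5] / [4, 6] / [7]
  Insert 7 (step 8): P = [1, 2, 5, 7] / [3, 4, 8] / [6];  Q = [1, 2, 3, 5] / [4, 6, 8] / [7]
Final shape: (4, 3, 1).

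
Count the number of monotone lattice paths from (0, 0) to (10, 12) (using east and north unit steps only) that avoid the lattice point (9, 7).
Number of paths = 578006

Total paths from (0, 0) to (10, 12): C(22, 10) = 646646. Paths through (9, 7): (paths (0, 0) → (9, 7)) × (paths (9, 7) → (10, 12)) = C(16, 9) · C(6, 1) = 11440 · 6 = 68640. Avoidance count = 646646 − 68640 = 578006.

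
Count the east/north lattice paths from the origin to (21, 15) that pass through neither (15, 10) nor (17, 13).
Number of paths = 2751651690

Inclusion–exclusion. Total paths: C(36, 21) = 5567902560. Through P₁: C(25, 15)·C(11, 6) = 1510167120. Through P₂: C(30, 17)·C(6, 4) = 1796397750. Since P₁ is strictly southwest of P₂, a monotone path through both must visit P₁ then P₂; paths through both = C(25, 15)·C(5, 2)·C(6, 4) = 490314000. Avoid both = 5567902560 − 1510167120 − 1796397750 + 490314000 = 2751651690.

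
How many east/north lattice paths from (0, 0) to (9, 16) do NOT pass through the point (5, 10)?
Number of paths = 1412345

Total paths from (0, 0) to (9, 16): C(25, 9) = 2042975. Paths through (5, 10): (paths (0, 0) → (5, 10)) × (paths (5, 10) → (9, 16)) = C(15, 5) · C(10, 4) = 3003 · 210 = 630630. Avoidance count = 2042975 − 630630 = 1412345.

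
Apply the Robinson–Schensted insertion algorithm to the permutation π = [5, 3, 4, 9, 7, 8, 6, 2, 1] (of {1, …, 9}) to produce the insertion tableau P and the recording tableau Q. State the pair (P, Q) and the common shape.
P = [1, 4, 6, 8] / [2, 7] / [3] / [5] / [9];  Q = [1, 3, 4, 6] / [2, 5] / [7] / [8] / [9];  common shape = (4, 2, 1, 1, 1)

Row-insert the values π_1, π_2, … into P one at a time, bumping the leftmost entry strictly greater than the inserted value down to the next row. The recording tableau Q records, in position (i, j), the step at which that cell was added to P.
  Insert 5 (step 1): P = [5];  Q = [1]
  Insert 3 (step 2): P = [3] / [5];  Q = [1] / [2]
  Insert 4 (step 3): P = [3, 4] / [5];  Q = [1, 3] / [2]
  Insert 9 (step 4): P = [3, 4, 9] / [5];  Q = [1, 3, 4] / [2]
  Insert 7 (step 5): P = [3, 4, 7] / [5, 9];  Q = [1, 3, 4] / [2, 5]
  Insert 8 (step 6): P = [3, 4, 7, 8] / [5, 9];  Q = [1, 3, 4, 6] / [2, 5]
  Insert 6 (step 7): P = [3, 4, 6, 8] / [5, 7] / [9];  Q = [1, 3, 4, 6] / [2, 5] / [7]
  Insert 2 (step 8): P = [2, 4, 6, 8] / [3, 7] / [5] / [9];  Q = [1, 3, 4, 6] / [2, 5] / [7] / [8]
  Insert 1 (step 9): P = [1, 4, 6, 8] / [2, 7] / [3] / [5] / [9];  Q = [1, 3, 4, 6] / [2, 5] / [7] / [8] / [9]
Final shape: (4, 2, 1, 1, 1).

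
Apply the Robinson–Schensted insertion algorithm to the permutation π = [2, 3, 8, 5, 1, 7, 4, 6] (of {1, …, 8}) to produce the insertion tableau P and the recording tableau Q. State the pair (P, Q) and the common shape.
P = [1, 3, 4, 6] / [2, 5, 7] / [8];  Q = [1, 2, 3, 6] / [4, 7, 8] / [5];  common shape = (4, 3, 1)

Row-insert the values π_1, π_2, … into P one at a time, bumping the leftmost entry strictly greater than the inserted value down to the next row. The recording tableau Q records, in position (i, j), the step at which that cell was added to P.
  Insert 2 (step 1): P = [2];  Q = [1]
  Insert 3 (step 2): P = [2, 3];  Q = [1, 2]
  Insert 8 (step 3): P = [2, 3, 8];  Q = [1, 2, 3]
  Insert 5 (step 4): P = [2, 3, 5] / [8];  Q = [1, 2, 3] / [4]
  Insert 1 (step 5): P = [1, 3, 5] / [2] / [8];  Q = [1, 2, 3] / [4] / [5]
  Insert 7 (step 6): P = [1, 3, 5, 7] / [2] / [8];  Q = [1, 2, 3, 6] / [4] / [5]
  Insert 4 (step 7): P = [1, 3, 4, 7] / [2, 5] / [8];  Q = [1, 2, 3, 6] / [4, 7] / [5]
  Insert 6 (step 8): P = [1, 3, 4, 6] / [2, 5, 7] / [8];  Q = [1, 2, 3, 6] / [4, 7, 8] / [5]
Final shape: (4, 3, 1).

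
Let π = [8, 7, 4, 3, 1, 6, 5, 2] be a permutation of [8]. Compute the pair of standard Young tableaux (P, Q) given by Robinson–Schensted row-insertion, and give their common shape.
P = [1, 2] / [3, 5] / [4, 6] / [7] / [8];  Q = [1, 6] / [2, 7] / [3, 8] / [4] / [5];  common shape = (2, 2, 2, 1, 1)

Row-insert the values π_1, π_2, … into P one at a time, bumping the leftmost entry strictly greater than the inserted value down to the next row. The recording tableau Q records, in position (i, j), the step at which that cell was added to P.
  Insert 8 (step 1): P = [8];  Q = [1]
  Insert 7 (step 2): P = [7] / [8];  Q = [1] / [2]
  Insert 4 (step 3): P = [4] / [7] / [8];  Q = [1] / [2] / [3]
  Insert 3 (step 4): P = [3] / [4] / [7] / [8];  Q = [1] / [2] / [3] / [4]
  Insert 1 (step 5): P = [1] / [3] / [4] / [7] / [8];  Q = [1] / [2] / [3] / [4] / [5]
  Insert 6 (step 6): P = [1, 6] / [3] / [4] / [7] / [8];  Q = [1, 6] / [2] / [3] / [4] / [5]
  Insert 5 (step 7): P = [1, 5] / [3, 6] / [4] / [7] / [8];  Q = [1, 6] / [2, 7] / [3] / [4] / [5]
  Insert 2 (step 8): P = [1, 2] / [3, 5] / [4, 6] / [7] / [8];  Q = [1, 6] / [2, 7] / [3, 8] / [4] / [5]
Final shape: (2, 2, 2, 1, 1).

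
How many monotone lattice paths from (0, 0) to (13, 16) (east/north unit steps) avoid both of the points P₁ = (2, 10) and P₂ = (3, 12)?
Number of paths = 66789842

Inclusion–exclusion. Total paths: C(29, 13) = 67863915. Through P₁: C(12, 2)·C(17, 11) = 816816. Through P₂: C(15, 3)·C(14, 10) = 455455. Since P₁ is strictly southwest of P₂, a monotone path through both must visit P₁ then P₂; paths through both = C(12, 2)·C(3, 1)·C(14, 10) = 198198. Avoid both = 67863915 − 816816 − 455455 + 198198 = 66789842.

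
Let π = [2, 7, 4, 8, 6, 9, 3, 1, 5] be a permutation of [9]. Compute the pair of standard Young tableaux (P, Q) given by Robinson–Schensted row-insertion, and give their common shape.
P = [1, 3, 5, 9] / [2, 6] / [4, 8] / [7];  Q = [1, 2, 4, 6] / [3, 5] / [7, 9] / [8];  common shape = (4, 2, 2, 1)

Row-insert the values π_1, π_2, … into P one at a time, bumping the leftmost entry strictly greater than the inserted value down to the next row. The recording tableau Q records, in position (i, j), the step at which that cell was added to P.
  Insert 2 (step 1): P = [2];  Q = [1]
  Insert 7 (step 2): P = [2, 7];  Q = [1, 2]
  Insert 4 (step 3): P = [2, 4] / [7];  Q = [1, 2] / [3]
  Insert 8 (step 4): P = [2, 4, 8] / [7];  Q = [1, 2, 4] / [3]
  Insert 6 (step 5): P = [2, 4, 6] / [7, 8];  Q = [1, 2, 4] / [3, 5]
  Insert 9 (step 6): P = [2, 4, 6, 9] / [7, 8];  Q = [1, 2, 4, 6] / [3, 5]
  Insert 3 (step 7): P = [2, 3, 6, 9] / [4, 8] / [7];  Q = [1, 2, 4, 6] / [3, 5] / [7]
  Insert 1 (step 8): P = [1, 3, 6, 9] / [2, 8] / [4] / [7];  Q = [1, 2, 4, 6] / [3, 5] / [7] / [8]
  Insert 5 (step 9): P = [1, 3, 5, 9] / [2, 6] / [4, 8] / [7];  Q = [1, 2, 4, 6] / [3, 5] / [7, 9] / [8]
Final shape: (4, 2, 2, 1).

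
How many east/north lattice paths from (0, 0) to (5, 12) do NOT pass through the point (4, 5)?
Number of paths = 5180

Total paths from (0, 0) to (5, 12): C(17, 5) = 6188. Paths through (4, 5): (paths (0, 0) → (4, 5)) × (paths (4, 5) → (5, 12)) = C(9, 4) · C(8, 1) = 126 · 8 = 1008. Avoidance count = 6188 − 1008 = 5180.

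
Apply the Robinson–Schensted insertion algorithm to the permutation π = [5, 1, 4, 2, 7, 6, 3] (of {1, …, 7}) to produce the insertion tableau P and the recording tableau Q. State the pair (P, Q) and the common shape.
P = [1, 2, 3] / [4, 6] / [5, 7];  Q = [1, 3, 5] / [2, 6] / [4, 7];  common shape = (3, 2, 2)

Row-insert the values π_1, π_2, … into P one at a time, bumping the leftmost entry strictly greater than the inserted value down to the next row. The recording tableau Q records, in position (i, j), the step at which that cell was added to P.
  Insert 5 (step 1): P = [5];  Q = [1]
  Insert 1 (step 2): P = [1] / [5];  Q = [1] / [2]
  Insert 4 (step 3): P = [1, 4] / [5];  Q = [1, 3] / [2]
  Insert 2 (step 4): P = [1, 2] / [4] / [5];  Q = [1, 3] / [2] / [4]
  Insert 7 (step 5): P = [1, 2, 7] / [4] / [5];  Q = [1, 3, 5] / [2] / [4]
  Insert 6 (step 6): P = [1, 2, 6] / [4, 7] / [5];  Q = [1, 3, 5] / [2, 6] / [4]
  Insert 3 (step 7): P = [1, 2, 3] / [4, 6] / [5, 7];  Q = [1, 3, 5] / [2, 6] / [4, 7]
Final shape: (3, 2, 2).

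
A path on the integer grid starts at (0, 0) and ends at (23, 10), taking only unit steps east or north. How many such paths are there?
Number of paths = 92561040

A monotone lattice path from (0, 0) to (23, 10) consists of 23 east steps and 10 north steps in some order, so it is determined by which 23 of the 33 steps are east. The count is C(33, 23) = 92561040.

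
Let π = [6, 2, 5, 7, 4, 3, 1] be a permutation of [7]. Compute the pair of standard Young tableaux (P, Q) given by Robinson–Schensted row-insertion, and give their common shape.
P = [1, 3, 7] / [2] / [4] / [5] / [6];  Q = [1, 3, 4] / [2] / [5] / [6] / [7];  common shape = (3, 1, 1, 1, 1)

Row-insert the values π_1, π_2, … into P one at a time, bumping the leftmost entry strictly greater than the inserted value down to the next row. The recording tableau Q records, in position (i, j), the step at which that cell was added to P.
  Insert 6 (step 1): P = [6];  Q = [1]
  Insert 2 (step 2): P = [2] / [6];  Q = [1] / [2]
  Insert 5 (step 3): P = [2, 5] / [6];  Q = [1, 3] / [2]
  Insert 7 (step 4): P = [2, 5, 7] / [6];  Q = [1, 3, 4] / [2]
  Insert 4 (step 5): P = [2, 4, 7] / [5] / [6];  Q = [1, 3, 4] / [2] / [5]
  Insert 3 (step 6): P = [2, 3, 7] / [4] / [5] / [6];  Q = [1, 3, 4] / [2] / [5] / [6]
  Insert 1 (step 7): P = [1, 3, 7] / [2] / [4] / [5] / [6];  Q = [1, 3, 4] / [2] / [5] / [6] / [7]
Final shape: (3, 1, 1, 1, 1).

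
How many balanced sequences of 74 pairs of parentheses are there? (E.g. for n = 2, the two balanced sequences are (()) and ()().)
C_74 = 311496878311103321137536291518809134027240

These balanced parentheses are counted by the Catalan number C_n = (1/(n + 1)) · C(2n, n). For n = 74: C_74 = (1/75) · C(148, 74) = 23362265873332749085315221863910685052043000/75 = 311496878311103321137536291518809134027240.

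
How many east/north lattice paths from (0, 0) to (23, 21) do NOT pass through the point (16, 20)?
Number of paths = 1954153423200

Total paths from (0, 0) to (23, 21): C(44, 23) = 2012616400080. Paths through (16, 20): (paths (0, 0) → (16, 20)) × (paths (16, 20) → (23, 21)) = C(36, 16) · C(8, 7) = 7307872110 · 8 = 58462976880. Avoidance count = 2012616400080 − 58462976880 = 1954153423200.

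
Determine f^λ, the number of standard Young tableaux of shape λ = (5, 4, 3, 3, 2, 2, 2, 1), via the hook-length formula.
# SYT of shape (5, 4, 3, 3, 2, 2, 2, 1) = 1344377034

Hook-length formula: f^λ = n! / Π hook(c), product over all cells c of the Young diagram. For λ = (5, 4, 3, 3, 2, 2, 2, 1), n = 22 boxes. Hook lengths by row (left-to-right, top-to-bottom): [12, 10, 6, 3, 1]; [10, 8, 4, 1]; [8, 6, 2]; [7, 5, 1]; [5, 3]; [4, 2]; [3, 1]; [1]. Product of hooks = 836075520000. So f^λ = 22! / 836075520000 = 1124000727777607680000 / 836075520000 = 1344377034.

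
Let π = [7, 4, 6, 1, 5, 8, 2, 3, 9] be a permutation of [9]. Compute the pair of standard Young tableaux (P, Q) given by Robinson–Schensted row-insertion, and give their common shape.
P = [1, 2, 3, 9] / [4, 5, 8] / [6] / [7];  Q = [1, 3, 6, 9] / [2, 5, 8] / [4] / [7];  common shape = (4, 3, 1, 1)

Row-insert the values π_1, π_2, … into P one at a time, bumping the leftmost entry strictly greater than the inserted value down to the next row. The recording tableau Q records, in position (i, j), the step at which that cell was added to P.
  Insert 7 (step 1): P = [7];  Q = [1]
  Insert 4 (step 2): P = [4] / [7];  Q = [1] / [2]
  Insert 6 (step 3): P = [4, 6] / [7];  Q = [1, 3] / [2]
  Insert 1 (step 4): P = [1, 6] / [4] / [7];  Q = [1, 3] / [2] / [4]
  Insert 5 (step 5): P = [1, 5] / [4, 6] / [7];  Q = [1, 3] / [2, 5] / [4]
  Insert 8 (step 6): P = [1, 5, 8] / [4, 6] / [7];  Q = [1, 3, 6] / [2, 5] / [4]
  Insert 2 (step 7): P = [1, 2, 8] / [4, 5] / [6] / [7];  Q = [1, 3, 6] / [2, 5] / [4] / [7]
  Insert 3 (step 8): P = [1, 2, 3] / [4, 5, 8] / [6] / [7];  Q = [1, 3, 6] / [2, 5, 8] / [4] / [7]
  Insert 9 (step 9): P = [1, 2, 3, 9] / [4, 5, 8] / [6] / [7];  Q = [1, 3, 6, 9] / [2, 5, 8] / [4] / [7]
Final shape: (4, 3, 1, 1).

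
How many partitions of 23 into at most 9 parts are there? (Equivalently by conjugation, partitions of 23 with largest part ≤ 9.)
p(23, parts ≤ 9) = 887

Use the recurrence p(n, m) = p(n, m−1) + p(n−m, m): either the largest part is < m (count p(n, m−1)) or the largest part is exactly m (remove one copy of m, count p(n−m, m)). With p(0, ·) = 1 this gives p(23, parts ≤ 9) = 887. (By conjugating Young diagrams, this also counts partitions of 23 into at most 9 parts.)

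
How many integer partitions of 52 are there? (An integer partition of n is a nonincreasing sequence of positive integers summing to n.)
p(52) = 281589

Compute p(n) via the recurrence p(n, m) = p(n, m−1) + p(n−m, m), where p(n, m) counts partitions of n with all parts ≤ m and p(n) = p(n, n). The base cases are p(0, m) = 1 and p(n, 0) = 0 for n > 0. Filling the table yields p(52) = 281589. (Euler's pentagonal recurrence is an alternative.)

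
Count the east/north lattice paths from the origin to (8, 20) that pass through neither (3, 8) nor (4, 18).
Number of paths = 2004585

Inclusion–exclusion. Total paths: C(28, 8) = 3108105. Through P₁: C(11, 3)·C(17, 5) = 1021020. Through P₂: C(22, 4)·C(6, 4) = 109725. Since P₁ is strictly southwest of P₂, a monotone path through both must visit P₁ then P₂; paths through both = C(11, 3)·C(11, 1)·C(6, 4) = 27225. Avoid both = 3108105 − 1021020 − 109725 + 27225 = 2004585.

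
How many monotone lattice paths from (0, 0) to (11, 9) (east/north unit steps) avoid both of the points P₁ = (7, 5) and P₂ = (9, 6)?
Number of paths = 86230

Inclusion–exclusion. Total paths: C(20, 11) = 167960. Through P₁: C(12, 7)·C(8, 4) = 55440. Through P₂: C(15, 9)·C(5, 2) = 50050. Since P₁ is strictly southwest of P₂, a monotone path through both must visit P₁ then P₂; paths through both = C(12, 7)·C(3, 2)·C(5, 2) = 23760. Avoid both = 167960 − 55440 − 50050 + 23760 = 86230.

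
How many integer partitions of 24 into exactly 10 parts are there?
p(24, 10 parts) = 128

Partitions of n into exactly k parts are in bijection with partitions of n − k into at most k parts (subtract 1 from each part). So p(24, exactly 10) = p(14, parts ≤ 10). Computing via the recurrence p(m, j) = p(m, j−1) + p(m−j, j) gives 128.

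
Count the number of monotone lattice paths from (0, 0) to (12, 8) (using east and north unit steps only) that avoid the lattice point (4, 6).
Number of paths = 116520

Total paths from (0, 0) to (12, 8): C(20, 12) = 125970. Paths through (4, 6): (paths (0, 0) → (4, 6)) × (paths (4, 6) → (12, 8)) = C(10, 4) · C(10, 8) = 210 · 45 = 9450. Avoidance count = 125970 − 9450 = 116520.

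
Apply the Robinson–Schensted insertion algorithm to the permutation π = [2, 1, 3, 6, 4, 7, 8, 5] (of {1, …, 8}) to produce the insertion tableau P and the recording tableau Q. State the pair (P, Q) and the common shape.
P = [1, 3, 4, 5, 8] / [2, 6, 7];  Q = [1, 3, 4, 6, 7] / [2, 5, 8];  common shape = (5, 3)

Row-insert the values π_1, π_2, … into P one at a time, bumping the leftmost entry strictly greater than the inserted value down to the next row. The recording tableau Q records, in position (i, j), the step at which that cell was added to P.
  Insert 2 (step 1): P = [2];  Q = [1]
  Insert 1 (step 2): P = [1] / [2];  Q = [1] / [2]
  Insert 3 (step 3): P = [1, 3] / [2];  Q = [1, 3] / [2]
  Insert 6 (step 4): P = [1, 3, 6] / [2];  Q = [1, 3, 4] / [2]
  Insert 4 (step 5): P = [1, 3, 4] / [2, 6];  Q = [1, 3, 4] / [2, 5]
  Insert 7 (step 6): P = [1, 3, 4, 7] / [2, 6];  Q = [1, 3, 4, 6] / [2, 5]
  Insert 8 (step 7): P = [1, 3, 4, 7, 8] / [2, 6];  Q = [1, 3, 4, 6, 7] / [2, 5]
  Insert 5 (step 8): P = [1, 3, 4, 5, 8] / [2, 6, 7];  Q = [1, 3, 4, 6, 7] / [2, 5, 8]
Final shape: (5, 3).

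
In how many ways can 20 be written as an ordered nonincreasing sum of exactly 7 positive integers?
p(20, 7 parts) = 82

Partitions of n into exactly k parts are in bijection with partitions of n − k into at most k parts (subtract 1 from each part). So p(20, exactly 7) = p(13, parts ≤ 7). Computing via the recurrence p(m, j) = p(m, j−1) + p(m−j, j) gives 82.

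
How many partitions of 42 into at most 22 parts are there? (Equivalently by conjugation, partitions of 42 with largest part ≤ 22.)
p(42, parts ≤ 22) = 51087

Use the recurrence p(n, m) = p(n, m−1) + p(n−m, m): either the largest part is < m (count p(n, m−1)) or the largest part is exactly m (remove one copy of m, count p(n−m, m)). With p(0, ·) = 1 this gives p(42, parts ≤ 22) = 51087. (By conjugating Young diagrams, this also counts partitions of 42 into at most 22 parts.)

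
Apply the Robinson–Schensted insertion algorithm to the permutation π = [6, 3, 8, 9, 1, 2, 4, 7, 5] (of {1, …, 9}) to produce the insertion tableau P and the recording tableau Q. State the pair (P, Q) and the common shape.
P = [1, 2, 4, 5] / [3, 7, 9] / [6, 8];  Q = [1, 3, 4, 8] / [2, 6, 7] / [5, 9];  common shape = (4, 3, 2)

Row-insert the values π_1, π_2, … into P one at a time, bumping the leftmost entry strictly greater than the inserted value down to the next row. The recording tableau Q records, in position (i, j), the step at which that cell was added to P.
  Insert 6 (step 1): P = [6];  Q = [1]
  Insert 3 (step 2): P = [3] / [6];  Q = [1] / [2]
  Insert 8 (step 3): P = [3, 8] / [6];  Q = [1, 3] / [2]
  Insert 9 (step 4): P = [3, 8, 9] / [6];  Q = [1, 3, 4] / [2]
  Insert 1 (step 5): P = [1, 8, 9] / [3] / [6];  Q = [1, 3, 4] / [2] / [5]
  Insert 2 (step 6): P = [1, 2, 9] / [3, 8] / [6];  Q = [1, 3, 4] / [2, 6] / [5]
  Insert 4 (step 7): P = [1, 2, 4] / [3, 8, 9] / [6];  Q = [1, 3, 4] / [2, 6, 7] / [5]
  Insert 7 (step 8): P = [1, 2, 4, 7] / [3, 8, 9] / [6];  Q = [1, 3, 4, 8] / [2, 6, 7] / [5]
  Insert 5 (step 9): P = [1, 2, 4, 5] / [3, 7, 9] / [6, 8];  Q = [1, 3, 4, 8] / [2, 6, 7] / [5, 9]
Final shape: (4, 3, 2).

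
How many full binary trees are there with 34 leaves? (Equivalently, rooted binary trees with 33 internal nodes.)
C_33 = 212336130412243110

These full binary trees are counted by the Catalan number C_n = (1/(n + 1)) · C(2n, n). For n = 33: C_33 = (1/34) · C(66, 33) = 7219428434016265740/34 = 212336130412243110.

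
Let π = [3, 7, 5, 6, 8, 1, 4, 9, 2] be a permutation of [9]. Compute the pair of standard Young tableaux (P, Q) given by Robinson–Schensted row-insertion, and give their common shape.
P = [1, 2, 6, 8, 9] / [3, 4] / [5] / [7];  Q = [1, 2, 4, 5, 8] / [3, 7] / [6] / [9];  common shape = (5, 2, 1, 1)

Row-insert the values π_1, π_2, … into P one at a time, bumping the leftmost entry strictly greater than the inserted value down to the next row. The recording tableau Q records, in position (i, j), the step at which that cell was added to P.
  Insert 3 (step 1): P = [3];  Q = [1]
  Insert 7 (step 2): P = [3, 7];  Q = [1, 2]
  Insert 5 (step 3): P = [3, 5] / [7];  Q = [1, 2] / [3]
  Insert 6 (step 4): P = [3, 5, 6] / [7];  Q = [1, 2, 4] / [3]
  Insert 8 (step 5): P = [3, 5, 6, 8] / [7];  Q = [1, 2, 4, 5] / [3]
  Insert 1 (step 6): P = [1, 5, 6, 8] / [3] / [7];  Q = [1, 2, 4, 5] / [3] / [6]
  Insert 4 (step 7): P = [1, 4, 6, 8] / [3, 5] / [7];  Q = [1, 2, 4, 5] / [3, 7] / [6]
  Insert 9 (step 8): P = [1, 4, 6, 8, 9] / [3, 5] / [7];  Q = [1, 2, 4, 5, 8] / [3, 7] / [6]
  Insert 2 (step 9): P = [1, 2, 6, 8, 9] / [3, 4] / [5] / [7];  Q = [1, 2, 4, 5, 8] / [3, 7] / [6] / [9]
Final shape: (5, 2, 1, 1).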